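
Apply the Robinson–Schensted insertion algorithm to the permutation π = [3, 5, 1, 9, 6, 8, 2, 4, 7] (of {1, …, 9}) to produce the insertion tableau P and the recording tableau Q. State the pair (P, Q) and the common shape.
P = [1, 2, 4, 7] / [3, 5, 6, 8] / [9];  Q = [1, 2, 4, 6] / [3, 5, 8, 9] / [7];  common shape = (4, 4, 1)

Row-insert the values π_1, π_2, … into P one at a time, bumping the leftmost entry strictly greater than the inserted value down to the next row. The recording tableau Q records, in position (i, j), the step at which that cell was added to P.
  Insert 3 (step 1): P = [3];  Q = [1]
  Insert 5 (step 2): P = [3, 5];  Q = [1, 2]
  Insert 1 (step 3): P = [1, 5] / [3];  Q = [1, 2] / [3]
  Insert 9 (step 4): P = [1, 5, 9] / [3];  Q = [1, 2, 4] / [3]
  Insert 6 (step 5): P = [1, 5, 6] / [3, 9];  Q = [1, 2, 4] / [3, 5]
  Insert 8 (step 6): P = [1, 5, 6, 8] / [3, 9];  Q = [1, 2, 4, 6] / [3, 5]
  Insert 2 (step 7): P = [1, 2, 6, 8] / [3, 5] / [9];  Q = [1, 2, 4, 6] / [3, 5] / [7]
  Insert 4 (step 8): P = [1, 2, 4, 8] / [3, 5, 6] / [9];  Q = [1, 2, 4, 6] / [3, 5, 8] / [7]
  Insert 7 (step 9): P = [1, 2, 4, 7] / [3, 5, 6, 8] / [9];  Q = [1, 2, 4, 6] / [3, 5, 8, 9] / [7]
Final shape: (4, 4, 1).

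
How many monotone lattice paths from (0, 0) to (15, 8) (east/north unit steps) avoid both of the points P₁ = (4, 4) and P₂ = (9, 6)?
Number of paths = 295784

Inclusion–exclusion. Total paths: C(23, 15) = 490314. Through P₁: C(8, 4)·C(15, 11) = 95550. Through P₂: C(15, 9)·C(8, 6) = 140140. Since P₁ is strictly southwest of P₂, a monotone path through both must visit P₁ then P₂; paths through both = C(8, 4)·C(7, 5)·C(8, 6) = 41160. Avoid both = 490314 − 95550 − 140140 + 41160 = 295784.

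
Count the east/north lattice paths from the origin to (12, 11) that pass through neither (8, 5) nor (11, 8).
Number of paths = 882440

Inclusion–exclusion. Total paths: C(23, 12) = 1352078. Through P₁: C(13, 8)·C(10, 4) = 270270. Through P₂: C(19, 11)·C(4, 1) = 302328. Since P₁ is strictly southwest of P₂, a monotone path through both must visit P₁ then P₂; paths through both = C(13, 8)·C(6, 3)·C(4, 1) = 102960. Avoid both = 1352078 − 270270 − 302328 + 102960 = 882440.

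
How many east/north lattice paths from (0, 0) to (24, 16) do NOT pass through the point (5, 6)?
Number of paths = 53598237030

Total paths from (0, 0) to (24, 16): C(40, 24) = 62852101650. Paths through (5, 6): (paths (0, 0) → (5, 6)) × (paths (5, 6) → (24, 16)) = C(11, 5) · C(29, 19) = 462 · 20030010 = 9253864620. Avoidance count = 62852101650 − 9253864620 = 53598237030.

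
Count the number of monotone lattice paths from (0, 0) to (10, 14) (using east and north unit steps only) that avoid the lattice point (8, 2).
Number of paths = 1957161

Total paths from (0, 0) to (10, 14): C(24, 10) = 1961256. Paths through (8, 2): (paths (0, 0) → (8, 2)) × (paths (8, 2) → (10, 14)) = C(10, 8) · C(14, 2) = 45 · 91 = 4095. Avoidance count = 1961256 − 4095 = 1957161.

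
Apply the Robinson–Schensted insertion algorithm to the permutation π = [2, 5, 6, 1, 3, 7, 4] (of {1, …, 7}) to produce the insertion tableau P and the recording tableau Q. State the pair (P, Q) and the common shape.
P = [1, 3, 4, 7] / [2, 5, 6];  Q = [1, 2, 3, 6] / [4, 5, 7];  common shape = (4, 3)

Row-insert the values π_1, π_2, … into P one at a time, bumping the leftmost entry strictly greater than the inserted value down to the next row. The recording tableau Q records, in position (i, j), the step at which that cell was added to P.
  Insert 2 (step 1): P = [2];  Q = [1]
  Insert 5 (step 2): P = [2, 5];  Q = [1, 2]
  Insert 6 (step 3): P = [2, 5, 6];  Q = [1, 2, 3]
  Insert 1 (step 4): P = [1, 5, 6] / [2];  Q = [1, 2, 3] / [4]
  Insert 3 (step 5): P = [1, 3, 6] / [2, 5];  Q = [1, 2, 3] / [4, 5]
  Insert 7 (step 6): P = [1, 3, 6, 7] / [2, 5];  Q = [1, 2, 3, 6] / [4, 5]
  Insert 4 (step 7): P = [1, 3, 4, 7] / [2, 5, 6];  Q = [1, 2, 3, 6] / [4, 5, 7]
Final shape: (4, 3).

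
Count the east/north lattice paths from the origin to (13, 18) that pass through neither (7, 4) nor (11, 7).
Number of paths = 191880903

Inclusion–exclusion. Total paths: C(31, 13) = 206253075. Through P₁: C(11, 7)·C(20, 6) = 12790800. Through P₂: C(18, 11)·C(13, 2) = 2482272. Since P₁ is strictly southwest of P₂, a monotone path through both must visit P₁ then P₂; paths through both = C(11, 7)·C(7, 4)·C(13, 2) = 900900. Avoid both = 206253075 − 12790800 − 2482272 + 900900 = 191880903.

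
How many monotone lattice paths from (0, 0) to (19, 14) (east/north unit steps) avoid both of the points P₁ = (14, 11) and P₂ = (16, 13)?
Number of paths = 404716740

Inclusion–exclusion. Total paths: C(33, 19) = 818809200. Through P₁: C(25, 14)·C(8, 5) = 249614400. Through P₂: C(29, 16)·C(4, 3) = 271455660. Since P₁ is strictly southwest of P₂, a monotone path through both must visit P₁ then P₂; paths through both = C(25, 14)·C(4, 2)·C(4, 3) = 106977600. Avoid both = 818809200 − 249614400 − 271455660 + 106977600 = 404716740.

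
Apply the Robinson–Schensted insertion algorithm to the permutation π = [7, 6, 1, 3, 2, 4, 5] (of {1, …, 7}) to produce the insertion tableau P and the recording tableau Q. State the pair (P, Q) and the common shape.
P = [1, 2, 4, 5] / [3] / [6] / [7];  Q = [1, 4, 6, 7] / [2] / [3] / [5];  common shape = (4, 1, 1, 1)

Row-insert the values π_1, π_2, … into P one at a time, bumping the leftmost entry strictly greater than the inserted value down to the next row. The recording tableau Q records, in position (i, j), the step at which that cell was added to P.
  Insert 7 (step 1): P = [7];  Q = [1]
  Insert 6 (step 2): P = [6] / [7];  Q = [1] / [2]
  Insert 1 (step 3): P = [1] / [6] / [7];  Q = [1] / [2] / [3]
  Insert 3 (step 4): P = [1, 3] / [6] / [7];  Q = [1, 4] / [2] / [3]
  Insert 2 (step 5): P = [1, 2] / [3] / [6] / [7];  Q = [1, 4] / [2] / [3] / [5]
  Insert 4 (step 6): P = [1, 2, 4] / [3] / [6] / [7];  Q = [1, 4, 6] / [2] / [3] / [5]
  Insert 5 (step 7): P = [1, 2, 4, 5] / [3] / [6] / [7];  Q = [1, 4, 6, 7] / [2] / [3] / [5]
Final shape: (4, 1, 1, 1).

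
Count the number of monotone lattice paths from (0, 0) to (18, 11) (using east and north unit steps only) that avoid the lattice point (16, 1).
Number of paths = 34596168

Total paths from (0, 0) to (18, 11): C(29, 18) = 34597290. Paths through (16, 1): (paths (0, 0) → (16, 1)) × (paths (16, 1) → (18, 11)) = C(17, 16) · C(12, 2) = 17 · 66 = 1122. Avoidance count = 34597290 − 1122 = 34596168.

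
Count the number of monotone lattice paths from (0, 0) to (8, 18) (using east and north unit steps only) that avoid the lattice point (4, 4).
Number of paths = 1348075

Total paths from (0, 0) to (8, 18): C(26, 8) = 1562275. Paths through (4, 4): (paths (0, 0) → (4, 4)) × (paths (4, 4) → (8, 18)) = C(8, 4) · C(18, 4) = 70 · 3060 = 214200. Avoidance count = 1562275 − 214200 = 1348075.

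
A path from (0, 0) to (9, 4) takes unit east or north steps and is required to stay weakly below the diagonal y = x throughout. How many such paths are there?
Number of paths = 429

By the reflection principle (André's argument), the number of monotone paths to (9, 4) with n ≤ m that never go above y = x is C(13, 9) − C(13, 10) = 715 − 286 = 429.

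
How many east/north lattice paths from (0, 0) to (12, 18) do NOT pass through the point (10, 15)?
Number of paths = 53805625

Total paths from (0, 0) to (12, 18): C(30, 12) = 86493225. Paths through (10, 15): (paths (0, 0) → (10, 15)) × (paths (10, 15) → (12, 18)) = C(25, 10) · C(5, 2) = 3268760 · 10 = 32687600. Avoidance count = 86493225 − 32687600 = 53805625.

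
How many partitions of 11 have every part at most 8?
p(11, parts ≤ 8) = 52

Partitions of 11 with all parts ≤ 8: 8+3, 8+2+1, 8+1+1+1, 7+4, 7+3+1, 7+2+2, 7+2+1+1, 7+1+1+1+1, 6+5, 6+4+1, 6+3+2, 6+3+1+1, 6+2+2+1, 6+2+1+1+1, 6+1+1+1+1+1, 5+5+1, 5+4+2, 5+4+1+1, 5+3+3, 5+3+2+1, 5+3+1+1+1, 5+2+2+2, 5+2+2+1+1, 5+2+1+1+1+1, 5+1+1+1+1+1+1, 4+4+3, 4+4+2+1, 4+4+1+1+1, 4+3+3+1, 4+3+2+2, … (52 total). Count = 52.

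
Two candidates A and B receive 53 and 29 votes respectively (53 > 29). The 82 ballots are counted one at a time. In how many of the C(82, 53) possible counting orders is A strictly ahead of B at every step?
Strict-lead orderings = 3680958330002954309760

Total orderings of the 82 votes with 53 for A: C(82, 53) = 12576607627510093891680. By the Bertrand ballot formula (Cycle Lemma / reflection principle), the number of orderings in which A is strictly ahead of B throughout is (p − q)/(p + q) · C(p + q, p) = (53 − 29)/(53 + 29) · 12576607627510093891680 = 3680958330002954309760.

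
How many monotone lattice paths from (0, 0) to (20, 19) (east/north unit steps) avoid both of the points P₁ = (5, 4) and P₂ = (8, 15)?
Number of paths = 48569557890

Inclusion–exclusion. Total paths: C(39, 20) = 68923264410. Through P₁: C(9, 5)·C(30, 15) = 19544807520. Through P₂: C(23, 8)·C(16, 12) = 892371480. Since P₁ is strictly southwest of P₂, a monotone path through both must visit P₁ then P₂; paths through both = C(9, 5)·C(14, 3)·C(16, 12) = 83472480. Avoid both = 68923264410 − 19544807520 − 892371480 + 83472480 = 48569557890.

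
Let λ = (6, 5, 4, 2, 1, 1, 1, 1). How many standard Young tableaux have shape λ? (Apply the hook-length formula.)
# SYT of shape (6, 5, 4, 2, 1, 1, 1, 1) = 664734000

Hook-length formula: f^λ = n! / Π hook(c), product over all cells c of the Young diagram. For λ = (6, 5, 4, 2, 1, 1, 1, 1), n = 21 boxes. Hook lengths by row (left-to-right, top-to-bottom): [13, 8, 6, 5, 3, 1]; [11, 6, 4, 3, 1]; [9, 4, 2, 1]; [6, 1]; [4]; [3]; [2]; [1]. Product of hooks = 76859228160. So f^λ = 21! / 76859228160 = 51090942171709440000 / 76859228160 = 664734000.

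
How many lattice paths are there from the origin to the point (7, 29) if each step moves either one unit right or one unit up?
Number of paths = 8347680

A monotone lattice path from (0, 0) to (7, 29) consists of 7 east steps and 29 north steps in some order, so it is determined by which 7 of the 36 steps are east. The count is C(36, 7) = 8347680.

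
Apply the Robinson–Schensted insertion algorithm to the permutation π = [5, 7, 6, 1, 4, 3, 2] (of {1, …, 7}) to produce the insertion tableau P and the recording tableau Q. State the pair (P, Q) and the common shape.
P = [1, 2] / [3, 6] / [4] / [5] / [7];  Q = [1, 2] / [3, 5] / [4] / [6] / [7];  common shape = (2, 2, 1, 1, 1)

Row-insert the values π_1, π_2, … into P one at a time, bumping the leftmost entry strictly greater than the inserted value down to the next row. The recording tableau Q records, in position (i, j), the step at which that cell was added to P.
  Insert 5 (step 1): P = [5];  Q = [1]
  Insert 7 (step 2): P = [5, 7];  Q = [1, 2]
  Insert 6 (step 3): P = [5, 6] / [7];  Q = [1, 2] / [3]
  Insert 1 (step 4): P = [1, 6] / [5] / [7];  Q = [1, 2] / [3] / [4]
  Insert 4 (step 5): P = [1, 4] / [5, 6] / [7];  Q = [1, 2] / [3, 5] / [4]
  Insert 3 (step 6): P = [1, 3] / [4, 6] / [5] / [7];  Q = [1, 2] / [3, 5] / [4] / [6]
  Insert 2 (step 7): P = [1, 2] / [3, 6] / [4] / [5] / [7];  Q = [1, 2] / [3, 5] / [4] / [6] / [7]
Final shape: (2, 2, 1, 1, 1).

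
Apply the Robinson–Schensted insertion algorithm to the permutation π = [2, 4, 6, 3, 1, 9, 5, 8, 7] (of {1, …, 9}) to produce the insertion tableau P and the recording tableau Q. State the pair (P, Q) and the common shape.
P = [1, 3, 5, 7] / [2, 6, 8] / [4, 9];  Q = [1, 2, 3, 6] / [4, 7, 8] / [5, 9];  common shape = (4, 3, 2)

Row-insert the values π_1, π_2, … into P one at a time, bumping the leftmost entry strictly greater than the inserted value down to the next row. The recording tableau Q records, in position (i, j), the step at which that cell was added to P.
  Insert 2 (step 1): P = [2];  Q = [1]
  Insert 4 (step 2): P = [2, 4];  Q = [1, 2]
  Insert 6 (step 3): P = [2, 4, 6];  Q = [1, 2, 3]
  Insert 3 (step 4): P = [2, 3, 6] / [4];  Q = [1, 2, 3] / [4]
  Insert 1 (step 5): P = [1, 3, 6] / [2] / [4];  Q = [1, 2, 3] / [4] / [5]
  Insert 9 (step 6): P = [1, 3, 6, 9] / [2] / [4];  Q = [1, 2, 3, 6] / [4] / [5]
  Insert 5 (step 7): P = [1, 3, 5, 9] / [2, 6] / [4];  Q = [1, 2, 3, 6] / [4, 7] / [5]
  Insert 8 (step 8): P = [1, 3, 5, 8] / [2, 6, 9] / [4];  Q = [1, 2, 3, 6] / [4, 7, 8] / [5]
  Insert 7 (step 9): P = [1, 3, 5, 7] / [2, 6, 8] / [4, 9];  Q = [1, 2, 3, 6] / [4, 7, 8] / [5, 9]
Final shape: (4, 3, 2).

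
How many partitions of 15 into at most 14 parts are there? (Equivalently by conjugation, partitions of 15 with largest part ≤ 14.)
p(15, parts ≤ 14) = 175

Partitions of 15 with all parts ≤ 14: 14+1, 13+2, 13+1+1, 12+3, 12+2+1, 12+1+1+1, 11+4, 11+3+1, 11+2+2, 11+2+1+1, 11+1+1+1+1, 10+5, 10+4+1, 10+3+2, 10+3+1+1, 10+2+2+1, 10+2+1+1+1, 10+1+1+1+1+1, 9+6, 9+5+1, 9+4+2, 9+4+1+1, 9+3+3, 9+3+2+1, 9+3+1+1+1, 9+2+2+2, 9+2+2+1+1, 9+2+1+1+1+1, 9+1+1+1+1+1+1, 8+7, … (175 total). Count = 175.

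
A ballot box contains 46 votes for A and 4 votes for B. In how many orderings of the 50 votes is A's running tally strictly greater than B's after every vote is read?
Strict-lead orderings = 193452

Total orderings of the 50 votes with 46 for A: C(50, 46) = 230300. By the Bertrand ballot formula (Cycle Lemma / reflection principle), the number of orderings in which A is strictly ahead of B throughout is (p − q)/(p + q) · C(p + q, p) = (46 − 4)/(46 + 4) · 230300 = 193452.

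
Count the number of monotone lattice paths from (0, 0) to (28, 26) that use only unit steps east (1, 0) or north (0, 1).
Number of paths = 1877405874732108

A monotone lattice path from (0, 0) to (28, 26) consists of 28 east steps and 26 north steps in some order, so it is determined by which 28 of the 54 steps are east. The count is C(54, 28) = 1877405874732108.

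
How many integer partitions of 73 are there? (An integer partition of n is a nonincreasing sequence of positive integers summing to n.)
p(73) = 6185689

Compute p(n) via the recurrence p(n, m) = p(n, m−1) + p(n−m, m), where p(n, m) counts partitions of n with all parts ≤ m and p(n) = p(n, n). The base cases are p(0, m) = 1 and p(n, 0) = 0 for n > 0. Filling the table yields p(73) = 6185689. (Euler's pentagonal recurrence is an alternative.)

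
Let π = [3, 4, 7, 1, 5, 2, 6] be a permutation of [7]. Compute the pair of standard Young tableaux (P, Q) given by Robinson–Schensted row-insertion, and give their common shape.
P = [1, 2, 5, 6] / [3, 4] / [7];  Q = [1, 2, 3, 7] / [4, 5] / [6];  common shape = (4, 2, 1)

Row-insert the values π_1, π_2, … into P one at a time, bumping the leftmost entry strictly greater than the inserted value down to the next row. The recording tableau Q records, in position (i, j), the step at which that cell was added to P.
  Insert 3 (step 1): P = [3];  Q = [1]
  Insert 4 (step 2): P = [3, 4];  Q = [1, 2]
  Insert 7 (step 3): P = [3, 4, 7];  Q = [1, 2, 3]
  Insert 1 (step 4): P = [1, 4, 7] / [3];  Q = [1, 2, 3] / [4]
  Insert 5 (step 5): P = [1, 4, 5] / [3, 7];  Q = [1, 2, 3] / [4, 5]
  Insert 2 (step 6): P = [1, 2, 5] / [3, 4] / [7];  Q = [1, 2, 3] / [4, 5] / [6]
  Insert 6 (step 7): P = [1, 2, 5, 6] / [3, 4] / [7];  Q = [1, 2, 3, 7] / [4, 5] / [6]
Final shape: (4, 2, 1).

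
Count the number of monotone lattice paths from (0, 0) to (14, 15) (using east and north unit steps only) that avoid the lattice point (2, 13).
Number of paths = 77549205

Total paths from (0, 0) to (14, 15): C(29, 14) = 77558760. Paths through (2, 13): (paths (0, 0) → (2, 13)) × (paths (2, 13) → (14, 15)) = C(15, 2) · C(14, 12) = 105 · 91 = 9555. Avoidance count = 77558760 − 9555 = 77549205.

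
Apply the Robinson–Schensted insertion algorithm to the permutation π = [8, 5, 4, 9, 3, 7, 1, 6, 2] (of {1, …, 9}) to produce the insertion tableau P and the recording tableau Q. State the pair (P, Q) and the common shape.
P = [1, 2] / [3, 6] / [4, 7] / [5, 9] / [8];  Q = [1, 4] / [2, 6] / [3, 8] / [5, 9] / [7];  common shape = (2, 2, 2, 2, 1)

Row-insert the values π_1, π_2, … into P one at a time, bumping the leftmost entry strictly greater than the inserted value down to the next row. The recording tableau Q records, in position (i, j), the step at which that cell was added to P.
  Insert 8 (step 1): P = [8];  Q = [1]
  Insert 5 (step 2): P = [5] / [8];  Q = [1] / [2]
  Insert 4 (step 3): P = [4] / [5] / [8];  Q = [1] / [2] / [3]
  Insert 9 (step 4): P = [4, 9] / [5] / [8];  Q = [1, 4] / [2] / [3]
  Insert 3 (step 5): P = [3, 9] / [4] / [5] / [8];  Q = [1, 4] / [2] / [3] / [5]
  Insert 7 (step 6): P = [3, 7] / [4, 9] / [5] / [8];  Q = [1, 4] / [2, 6] / [3] / [5]
  Insert 1 (step 7): P = [1, 7] / [3, 9] / [4] / [5] / [8];  Q = [1, 4] / [2, 6] / [3] / [5] / [7]
  Insert 6 (step 8): P = [1, 6] / [3, 7] / [4, 9] / [5] / [8];  Q = [1, 4] / [2, 6] / [3, 8] / [5] / [7]
  Insert 2 (step 9): P = [1, 2] / [3, 6] / [4, 7] / [5, 9] / [8];  Q = [1, 4] / [2, 6] / [3, 8] / [5, 9] / [7]
Final shape: (2, 2, 2, 2, 1).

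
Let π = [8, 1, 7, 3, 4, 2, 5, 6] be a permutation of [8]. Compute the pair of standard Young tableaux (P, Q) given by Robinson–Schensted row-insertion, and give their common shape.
P = [1, 2, 4, 5, 6] / [3] / [7] / [8];  Q = [1, 3, 5, 7, 8] / [2] / [4] / [6];  common shape = (5, 1, 1, 1)

Row-insert the values π_1, π_2, … into P one at a time, bumping the leftmost entry strictly greater than the inserted value down to the next row. The recording tableau Q records, in position (i, j), the step at which that cell was added to P.
  Insert 8 (step 1): P = [8];  Q = [1]
  Insert 1 (step 2): P = [1] / [8];  Q = [1] / [2]
  Insert 7 (step 3): P = [1, 7] / [8];  Q = [1, 3] / [2]
  Insert 3 (step 4): P = [1, 3] / [7] / [8];  Q = [1, 3] / [2] / [4]
  Insert 4 (step 5): P = [1, 3, 4] / [7] / [8];  Q = [1, 3, 5] / [2] / [4]
  Insert 2 (step 6): P = [1, 2, 4] / [3] / [7] / [8];  Q = [1, 3, 5] / [2] / [4] / [6]
  Insert 5 (step 7): P = [1, 2, 4, 5] / [3] / [7] / [8];  Q = [1, 3, 5, 7] / [2] / [4] / [6]
  Insert 6 (step 8): P = [1, 2, 4, 5, 6] / [3] / [7] / [8];  Q = [1, 3, 5, 7, 8] / [2] / [4] / [6]
Final shape: (5, 1, 1, 1).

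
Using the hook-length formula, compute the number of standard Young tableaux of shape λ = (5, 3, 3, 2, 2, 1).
# SYT of shape (5, 3, 3, 2, 2, 1) = 648648

Hook-length formula: f^λ = n! / Π hook(c), product over all cells c of the Young diagram. For λ = (5, 3, 3, 2, 2, 1), n = 16 boxes. Hook lengths by row (left-to-right, top-to-bottom): [10, 8, 5, 2, 1]; [7, 5, 2]; [6, 4, 1]; [4, 2]; [3, 1]; [1]. Product of hooks = 32256000. So f^λ = 16! / 32256000 = 20922789888000 / 32256000 = 648648.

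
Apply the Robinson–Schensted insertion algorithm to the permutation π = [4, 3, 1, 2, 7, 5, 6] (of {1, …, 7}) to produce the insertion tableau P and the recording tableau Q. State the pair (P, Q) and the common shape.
P = [1, 2, 5, 6] / [3, 7] / [4];  Q = [1, 4, 5, 7] / [2, 6] / [3];  common shape = (4, 2, 1)

Row-insert the values π_1, π_2, … into P one at a time, bumping the leftmost entry strictly greater than the inserted value down to the next row. The recording tableau Q records, in position (i, j), the step at which that cell was added to P.
  Insert 4 (step 1): P = [4];  Q = [1]
  Insert 3 (step 2): P = [3] / [4];  Q = [1] / [2]
  Insert 1 (step 3): P = [1] / [3] / [4];  Q = [1] / [2] / [3]
  Insert 2 (step 4): P = [1, 2] / [3] / [4];  Q = [1, 4] / [2] / [3]
  Insert 7 (step 5): P = [1, 2, 7] / [3] / [4];  Q = [1, 4, 5] / [2] / [3]
  Insert 5 (step 6): P = [1, 2, 5] / [3, 7] / [4];  Q = [1, 4, 5] / [2, 6] / [3]
  Insert 6 (step 7): P = [1, 2, 5, 6] / [3, 7] / [4];  Q = [1, 4, 5, 7] / [2, 6] / [3]
Final shape: (4, 2, 1).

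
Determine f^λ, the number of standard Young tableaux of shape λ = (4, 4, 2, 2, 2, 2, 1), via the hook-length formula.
# SYT of shape (4, 4, 2, 2, 2, 2, 1) = 680680

Hook-length formula: f^λ = n! / Π hook(c), product over all cells c of the Young diagram. For λ = (4, 4, 2, 2, 2, 2, 1), n = 17 boxes. Hook lengths by row (left-to-right, top-to-bottom): [10, 8, 3, 2]; [9, 7, 2, 1]; [6, 4]; [5, 3]; [4, 2]; [3, 1]; [1]. Product of hooks = 522547200. So f^λ = 17! / 522547200 = 355687428096000 / 522547200 = 680680.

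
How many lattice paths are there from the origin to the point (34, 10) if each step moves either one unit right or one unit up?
Number of paths = 2481256778

A monotone lattice path from (0, 0) to (34, 10) consists of 34 east steps and 10 north steps in some order, so it is determined by which 34 of the 44 steps are east. The count is C(44, 34) = 2481256778.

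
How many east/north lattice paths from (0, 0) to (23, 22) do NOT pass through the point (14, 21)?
Number of paths = 4093515769800

Total paths from (0, 0) to (23, 22): C(45, 23) = 4116715363800. Paths through (14, 21): (paths (0, 0) → (14, 21)) × (paths (14, 21) → (23, 22)) = C(35, 14) · C(10, 9) = 2319959400 · 10 = 23199594000. Avoidance count = 4116715363800 − 23199594000 = 4093515769800.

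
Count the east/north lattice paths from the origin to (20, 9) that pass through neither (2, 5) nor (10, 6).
Number of paths = 7625156

Inclusion–exclusion. Total paths: C(29, 20) = 10015005. Through P₁: C(7, 2)·C(22, 18) = 153615. Through P₂: C(16, 10)·C(13, 10) = 2290288. Since P₁ is strictly southwest of P₂, a monotone path through both must visit P₁ then P₂; paths through both = C(7, 2)·C(9, 8)·C(13, 10) = 54054. Avoid both = 10015005 − 153615 − 2290288 + 54054 = 7625156.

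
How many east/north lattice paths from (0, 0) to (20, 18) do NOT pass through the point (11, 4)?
Number of paths = 32462536260

Total paths from (0, 0) to (20, 18): C(38, 20) = 33578000610. Paths through (11, 4): (paths (0, 0) → (11, 4)) × (paths (11, 4) → (20, 18)) = C(15, 11) · C(23, 9) = 1365 · 817190 = 1115464350. Avoidance count = 33578000610 − 1115464350 = 32462536260.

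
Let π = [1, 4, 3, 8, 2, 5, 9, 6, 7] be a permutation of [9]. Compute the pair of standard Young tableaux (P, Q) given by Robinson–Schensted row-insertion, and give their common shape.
P = [1, 2, 5, 6, 7] / [3, 8, 9] / [4];  Q = [1, 2, 4, 7, 9] / [3, 6, 8] / [5];  common shape = (5, 3, 1)

Row-insert the values π_1, π_2, … into P one at a time, bumping the leftmost entry strictly greater than the inserted value down to the next row. The recording tableau Q records, in position (i, j), the step at which that cell was added to P.
  Insert 1 (step 1): P = [1];  Q = [1]
  Insert 4 (step 2): P = [1, 4];  Q = [1, 2]
  Insert 3 (step 3): P = [1, 3] / [4];  Q = [1, 2] / [3]
  Insert 8 (step 4): P = [1, 3, 8] / [4];  Q = [1, 2, 4] / [3]
  Insert 2 (step 5): P = [1, 2, 8] / [3] / [4];  Q = [1, 2, 4] / [3] / [5]
  Insert 5 (step 6): P = [1, 2, 5] / [3, 8] / [4];  Q = [1, 2, 4] / [3, 6] / [5]
  Insert 9 (step 7): P = [1, 2, 5, 9] / [3, 8] / [4];  Q = [1, 2, 4, 7] / [3, 6] / [5]
  Insert 6 (step 8): P = [1, 2, 5, 6] / [3, 8, 9] / [4];  Q = [1, 2, 4, 7] / [3, 6, 8] / [5]
  Insert 7 (step 9): P = [1, 2, 5, 6, 7] / [3, 8, 9] / [4];  Q = [1, 2, 4, 7, 9] / [3, 6, 8] / [5]
Final shape: (5, 3, 1).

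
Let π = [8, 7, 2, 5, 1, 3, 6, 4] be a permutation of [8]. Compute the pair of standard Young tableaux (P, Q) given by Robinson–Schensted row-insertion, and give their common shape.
P = [1, 3, 4] / [2, 5, 6] / [7] / [8];  Q = [1, 4, 7] / [2, 6, 8] / [3] / [5];  common shape = (3, 3, 1, 1)

Row-insert the values π_1, π_2, … into P one at a time, bumping the leftmost entry strictly greater than the inserted value down to the next row. The recording tableau Q records, in position (i, j), the step at which that cell was added to P.
  Insert 8 (step 1): P = [8];  Q = [1]
  Insert 7 (step 2): P = [7] / [8];  Q = [1] / [2]
  Insert 2 (step 3): P = [2] / [7] / [8];  Q = [1] / [2] / [3]
  Insert 5 (step 4): P = [2, 5] / [7] / [8];  Q = [1, 4] / [2] / [3]
  Insert 1 (step 5): P = [1, 5] / [2] / [7] / [8];  Q = [1, 4] / [2] / [3] / [5]
  Insert 3 (step 6): P = [1, 3] / [2, 5] / [7] / [8];  Q = [1, 4] / [2, 6] / [3] / [5]
  Insert 6 (step 7): P = [1, 3, 6] / [2, 5] / [7] / [8];  Q = [1, 4, 7] / [2, 6] / [3] / [5]
  Insert 4 (step 8): P = [1, 3, 4] / [2, 5, 6] / [7] / [8];  Q = [1, 4, 7] / [2, 6, 8] / [3] / [5]
Final shape: (3, 3, 1, 1).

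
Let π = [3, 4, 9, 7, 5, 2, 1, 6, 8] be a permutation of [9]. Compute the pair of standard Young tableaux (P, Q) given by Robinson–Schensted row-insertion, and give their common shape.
P = [1, 4, 5, 6, 8] / [2] / [3] / [7] / [9];  Q = [1, 2, 3, 8, 9] / [4] / [5] / [6] / [7];  common shape = (5, 1, 1, 1, 1)

Row-insert the values π_1, π_2, … into P one at a time, bumping the leftmost entry strictly greater than the inserted value down to the next row. The recording tableau Q records, in position (i, j), the step at which that cell was added to P.
  Insert 3 (step 1): P = [3];  Q = [1]
  Insert 4 (step 2): P = [3, 4];  Q = [1, 2]
  Insert 9 (step 3): P = [3, 4, 9];  Q = [1, 2, 3]
  Insert 7 (step 4): P = [3, 4, 7] / [9];  Q = [1, 2, 3] / [4]
  Insert 5 (step 5): P = [3, 4, 5] / [7] / [9];  Q = [1, 2, 3] / [4] / [5]
  Insert 2 (step 6): P = [2, 4, 5] / [3] / [7] / [9];  Q = [1, 2, 3] / [4] / [5] / [6]
  Insert 1 (step 7): P = [1, 4, 5] / [2] / [3] / [7] / [9];  Q = [1, 2, 3] / [4] / [5] / [6] / [7]
  Insert 6 (step 8): P = [1, 4, 5, 6] / [2] / [3] / [7] / [9];  Q = [1, 2, 3, 8] / [4] / [5] / [6] / [7]
  Insert 8 (step 9): P = [1, 4, 5, 6, 8] / [2] / [3] / [7] / [9];  Q = [1, 2, 3, 8, 9] / [4] / [5] / [6] / [7]
Final shape: (5, 1, 1, 1, 1).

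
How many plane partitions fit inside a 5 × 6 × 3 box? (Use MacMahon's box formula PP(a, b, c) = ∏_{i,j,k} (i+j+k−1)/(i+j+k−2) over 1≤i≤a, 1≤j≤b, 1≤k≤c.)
PP(5, 6, 3) = 3737448

Evaluate the triple product over i = 1..5, j = 1..6, k = 1..3. The factors are (2/1) · (3/2) · (4/3) · (3/2) · (4/3) · (5/4) · (4/3) · (5/4) · … (90 factors total). The numerators and denominators telescope so the product is an integer; carrying out the multiplication exactly gives PP(5, 6, 3) = 3737448.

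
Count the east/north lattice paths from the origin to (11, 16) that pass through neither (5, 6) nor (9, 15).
Number of paths = 6406677

Inclusion–exclusion. Total paths: C(27, 11) = 13037895. Through P₁: C(11, 5)·C(16, 6) = 3699696. Through P₂: C(24, 9)·C(3, 2) = 3922512. Since P₁ is strictly southwest of P₂, a monotone path through both must visit P₁ then P₂; paths through both = C(11, 5)·C(13, 4)·C(3, 2) = 990990. Avoid both = 13037895 − 3699696 − 3922512 + 990990 = 6406677.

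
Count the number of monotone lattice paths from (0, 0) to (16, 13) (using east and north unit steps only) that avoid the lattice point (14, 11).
Number of paths = 41119515

Total paths from (0, 0) to (16, 13): C(29, 16) = 67863915. Paths through (14, 11): (paths (0, 0) → (14, 11)) × (paths (14, 11) → (16, 13)) = C(25, 14) · C(4, 2) = 4457400 · 6 = 26744400. Avoidance count = 67863915 − 26744400 = 41119515.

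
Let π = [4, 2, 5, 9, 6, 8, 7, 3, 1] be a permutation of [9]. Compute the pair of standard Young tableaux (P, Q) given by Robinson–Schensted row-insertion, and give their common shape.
P = [1, 3, 6, 7] / [2, 5] / [4] / [8] / [9];  Q = [1, 3, 4, 6] / [2, 5] / [7] / [8] / [9];  common shape = (4, 2, 1, 1, 1)

Row-insert the values π_1, π_2, … into P one at a time, bumping the leftmost entry strictly greater than the inserted value down to the next row. The recording tableau Q records, in position (i, j), the step at which that cell was added to P.
  Insert 4 (step 1): P = [4];  Q = [1]
  Insert 2 (step 2): P = [2] / [4];  Q = [1] / [2]
  Insert 5 (step 3): P = [2, 5] / [4];  Q = [1, 3] / [2]
  Insert 9 (step 4): P = [2, 5, 9] / [4];  Q = [1, 3, 4] / [2]
  Insert 6 (step 5): P = [2, 5, 6] / [4, 9];  Q = [1, 3, 4] / [2, 5]
  Insert 8 (step 6): P = [2, 5, 6, 8] / [4, 9];  Q = [1, 3, 4, 6] / [2, 5]
  Insert 7 (step 7): P = [2, 5, 6, 7] / [4, 8] / [9];  Q = [1, 3, 4, 6] / [2, 5] / [7]
  Insert 3 (step 8): P = [2, 3, 6, 7] / [4, 5] / [8] / [9];  Q = [1, 3, 4, 6] / [2, 5] / [7] / [8]
  Insert 1 (step 9): P = [1, 3, 6, 7] / [2, 5] / [4] / [8] / [9];  Q = [1, 3, 4, 6] / [2, 5] / [7] / [8] / [9]
Final shape: (4, 2, 1, 1, 1).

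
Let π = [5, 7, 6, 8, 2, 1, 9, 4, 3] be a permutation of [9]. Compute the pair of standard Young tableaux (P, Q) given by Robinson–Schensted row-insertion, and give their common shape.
P = [1, 3, 8, 9] / [2, 4] / [5, 6] / [7];  Q = [1, 2, 4, 7] / [3, 8] / [5, 9] / [6];  common shape = (4, 2, 2, 1)

Row-insert the values π_1, π_2, … into P one at a time, bumping the leftmost entry strictly greater than the inserted value down to the next row. The recording tableau Q records, in position (i, j), the step at which that cell was added to P.
  Insert 5 (step 1): P = [5];  Q = [1]
  Insert 7 (step 2): P = [5, 7];  Q = [1, 2]
  Insert 6 (step 3): P = [5, 6] / [7];  Q = [1, 2] / [3]
  Insert 8 (step 4): P = [5, 6, 8] / [7];  Q = [1, 2, 4] / [3]
  Insert 2 (step 5): P = [2, 6, 8] / [5] / [7];  Q = [1, 2, 4] / [3] / [5]
  Insert 1 (step 6): P = [1, 6, 8] / [2] / [5] / [7];  Q = [1, 2, 4] / [3] / [5] / [6]
  Insert 9 (step 7): P = [1, 6, 8, 9] / [2] / [5] / [7];  Q = [1, 2, 4, 7] / [3] / [5] / [6]
  Insert 4 (step 8): P = [1, 4, 8, 9] / [2, 6] / [5] / [7];  Q = [1, 2, 4, 7] / [3, 8] / [5] / [6]
  Insert 3 (step 9): P = [1, 3, 8, 9] / [2, 4] / [5, 6] / [7];  Q = [1, 2, 4, 7] / [3, 8] / [5, 9] / [6]
Final shape: (4, 2, 2, 1).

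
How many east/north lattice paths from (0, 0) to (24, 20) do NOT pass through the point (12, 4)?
Number of paths = 1705671755970

Total paths from (0, 0) to (24, 20): C(44, 24) = 1761039350070. Paths through (12, 4): (paths (0, 0) → (12, 4)) × (paths (12, 4) → (24, 20)) = C(16, 12) · C(28, 12) = 1820 · 30421755 = 55367594100. Avoidance count = 1761039350070 − 55367594100 = 1705671755970.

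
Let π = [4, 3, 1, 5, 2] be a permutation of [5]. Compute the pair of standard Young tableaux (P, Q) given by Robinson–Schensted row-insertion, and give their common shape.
P = [1, 2] / [3, 5] / [4];  Q = [1, 4] / [2, 5] / [3];  common shape = (2, 2, 1)

Row-insert the values π_1, π_2, … into P one at a time, bumping the leftmost entry strictly greater than the inserted value down to the next row. The recording tableau Q records, in position (i, j), the step at which that cell was added to P.
  Insert 4 (step 1): P = [4];  Q = [1]
  Insert 3 (step 2): P = [3] / [4];  Q = [1] / [2]
  Insert 1 (step 3): P = [1] / [3] / [4];  Q = [1] / [2] / [3]
  Insert 5 (step 4): P = [1, 5] / [3] / [4];  Q = [1, 4] / [2] / [3]
  Insert 2 (step 5): P = [1, 2] / [3, 5] / [4];  Q = [1, 4] / [2, 5] / [3]
Final shape: (2, 2, 1).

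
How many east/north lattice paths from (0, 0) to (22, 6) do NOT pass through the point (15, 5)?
Number of paths = 252708

Total paths from (0, 0) to (22, 6): C(28, 22) = 376740. Paths through (15, 5): (paths (0, 0) → (15, 5)) × (paths (15, 5) → (22, 6)) = C(20, 15) · C(8, 7) = 15504 · 8 = 124032. Avoidance count = 376740 − 124032 = 252708.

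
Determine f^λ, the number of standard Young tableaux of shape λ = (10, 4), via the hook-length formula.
# SYT of shape (10, 4) = 637

Hook-length formula: f^λ = n! / Π hook(c), product over all cells c of the Young diagram. For λ = (10, 4), n = 14 boxes. Hook lengths by row (left-to-right, top-to-bottom): [11, 10, 9, 8, 6, 5, 4, 3, 2, 1]; [4, 3, 2, 1]. Product of hooks = 136857600. So f^λ = 14! / 136857600 = 87178291200 / 136857600 = 637.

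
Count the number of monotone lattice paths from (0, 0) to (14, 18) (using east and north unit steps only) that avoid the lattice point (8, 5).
Number of paths = 436516716

Total paths from (0, 0) to (14, 18): C(32, 14) = 471435600. Paths through (8, 5): (paths (0, 0) → (8, 5)) × (paths (8, 5) → (14, 18)) = C(13, 8) · C(19, 6) = 1287 · 27132 = 34918884. Avoidance count = 471435600 − 34918884 = 436516716.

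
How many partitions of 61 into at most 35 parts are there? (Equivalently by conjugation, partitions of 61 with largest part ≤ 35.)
p(61, parts ≤ 35) = 1112209

Use the recurrence p(n, m) = p(n, m−1) + p(n−m, m): either the largest part is < m (count p(n, m−1)) or the largest part is exactly m (remove one copy of m, count p(n−m, m)). With p(0, ·) = 1 this gives p(61, parts ≤ 35) = 1112209. (By conjugating Young diagrams, this also counts partitions of 61 into at most 35 parts.)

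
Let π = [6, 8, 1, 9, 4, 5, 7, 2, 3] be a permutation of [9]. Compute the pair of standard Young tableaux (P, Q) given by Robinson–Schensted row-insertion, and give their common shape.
P = [1, 2, 3, 7] / [4, 5, 9] / [6, 8];  Q = [1, 2, 4, 7] / [3, 5, 6] / [8, 9];  common shape = (4, 3, 2)

Row-insert the values π_1, π_2, … into P one at a time, bumping the leftmost entry strictly greater than the inserted value down to the next row. The recording tableau Q records, in position (i, j), the step at which that cell was added to P.
  Insert 6 (step 1): P = [6];  Q = [1]
  Insert 8 (step 2): P = [6, 8];  Q = [1, 2]
  Insert 1 (step 3): P = [1, 8] / [6];  Q = [1, 2] / [3]
  Insert 9 (step 4): P = [1, 8, 9] / [6];  Q = [1, 2, 4] / [3]
  Insert 4 (step 5): P = [1, 4, 9] / [6, 8];  Q = [1, 2, 4] / [3, 5]
  Insert 5 (step 6): P = [1, 4, 5] / [6, 8, 9];  Q = [1, 2, 4] / [3, 5, 6]
  Insert 7 (step 7): P = [1, 4, 5, 7] / [6, 8, 9];  Q = [1, 2, 4, 7] / [3, 5, 6]
  Insert 2 (step 8): P = [1, 2, 5, 7] / [4, 8, 9] / [6];  Q = [1, 2, 4, 7] / [3, 5, 6] / [8]
  Insert 3 (step 9): P = [1, 2, 3, 7] / [4, 5, 9] / [6, 8];  Q = [1, 2, 4, 7] / [3, 5, 6] / [8, 9]
Final shape: (4, 3, 2).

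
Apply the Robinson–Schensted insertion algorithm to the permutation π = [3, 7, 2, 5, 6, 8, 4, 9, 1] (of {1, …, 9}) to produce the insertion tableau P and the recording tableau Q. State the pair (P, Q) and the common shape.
P = [1, 4, 6, 8, 9] / [2, 5] / [3] / [7];  Q = [1, 2, 5, 6, 8] / [3, 4] / [7] / [9];  common shape = (5, 2, 1, 1)

Row-insert the values π_1, π_2, … into P one at a time, bumping the leftmost entry strictly greater than the inserted value down to the next row. The recording tableau Q records, in position (i, j), the step at which that cell was added to P.
  Insert 3 (step 1): P = [3];  Q = [1]
  Insert 7 (step 2): P = [3, 7];  Q = [1, 2]
  Insert 2 (step 3): P = [2, 7] / [3];  Q = [1, 2] / [3]
  Insert 5 (step 4): P = [2, 5] / [3, 7];  Q = [1, 2] / [3, 4]
  Insert 6 (step 5): P = [2, 5, 6] / [3, 7];  Q = [1, 2, 5] / [3, 4]
  Insert 8 (step 6): P = [2, 5, 6, 8] / [3, 7];  Q = [1, 2, 5, 6] / [3, 4]
  Insert 4 (step 7): P = [2, 4, 6, 8] / [3, 5] / [7];  Q = [1, 2, 5, 6] / [3, 4] / [7]
  Insert 9 (step 8): P = [2, 4, 6, 8, 9] / [3, 5] / [7];  Q = [1, 2, 5, 6, 8] / [3, 4] / [7]
  Insert 1 (step 9): P = [1, 4, 6, 8, 9] / [2, 5] / [3] / [7];  Q = [1, 2, 5, 6, 8] / [3, 4] / [7] / [9]
Final shape: (5, 2, 1, 1).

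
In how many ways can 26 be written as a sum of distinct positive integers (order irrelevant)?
q(26) = 165

A partition into distinct parts is a strictly decreasing sequence summing to n. The recurrence d(n, m) = d(n, m−1) + d(n−m, m−1) (use part m at most once) with q(n) = d(n, n) gives q(26) = 165. (Euler's theorem: # distinct-part partitions = # odd-part partitions.)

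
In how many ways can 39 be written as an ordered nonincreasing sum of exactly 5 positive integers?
p(39, 5 parts) = 1014

Partitions of n into exactly k parts are in bijection with partitions of n − k into at most k parts (subtract 1 from each part). So p(39, exactly 5) = p(34, parts ≤ 5). Computing via the recurrence p(m, j) = p(m, j−1) + p(m−j, j) gives 1014.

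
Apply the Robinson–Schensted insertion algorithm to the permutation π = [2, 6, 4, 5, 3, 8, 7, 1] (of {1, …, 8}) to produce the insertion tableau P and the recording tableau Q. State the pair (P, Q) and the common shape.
P = [1, 3, 5, 7] / [2, 8] / [4] / [6];  Q = [1, 2, 4, 6] / [3, 7] / [5] / [8];  common shape = (4, 2, 1, 1)

Row-insert the values π_1, π_2, … into P one at a time, bumping the leftmost entry strictly greater than the inserted value down to the next row. The recording tableau Q records, in position (i, j), the step at which that cell was added to P.
  Insert 2 (step 1): P = [2];  Q = [1]
  Insert 6 (step 2): P = [2, 6];  Q = [1, 2]
  Insert 4 (step 3): P = [2, 4] / [6];  Q = [1, 2] / [3]
  Insert 5 (step 4): P = [2, 4, 5] / [6];  Q = [1, 2, 4] / [3]
  Insert 3 (step 5): P = [2, 3, 5] / [4] / [6];  Q = [1, 2, 4] / [3] / [5]
  Insert 8 (step 6): P = [2, 3, 5, 8] / [4] / [6];  Q = [1, 2, 4, 6] / [3] / [5]
  Insert 7 (step 7): P = [2, 3, 5, 7] / [4, 8] / [6];  Q = [1, 2, 4, 6] / [3, 7] / [5]
  Insert 1 (step 8): P = [1, 3, 5, 7] / [2, 8] / [4] / [6];  Q = [1, 2, 4, 6] / [3, 7] / [5] / [8]
Final shape: (4, 2, 1, 1).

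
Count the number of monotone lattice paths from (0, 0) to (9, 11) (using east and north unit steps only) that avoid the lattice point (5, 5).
Number of paths = 115040

Total paths from (0, 0) to (9, 11): C(20, 9) = 167960. Paths through (5, 5): (paths (0, 0) → (5, 5)) × (paths (5, 5) → (9, 11)) = C(10, 5) · C(10, 4) = 252 · 210 = 52920. Avoidance count = 167960 − 52920 = 115040.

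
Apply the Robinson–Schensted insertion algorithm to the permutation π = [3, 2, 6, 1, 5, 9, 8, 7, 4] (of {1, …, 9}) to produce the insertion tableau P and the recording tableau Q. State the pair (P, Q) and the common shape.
P = [1, 4, 7] / [2, 5, 8] / [3, 6] / [9];  Q = [1, 3, 6] / [2, 5, 7] / [4, 8] / [9];  common shape = (3, 3, 2, 1)

Row-insert the values π_1, π_2, … into P one at a time, bumping the leftmost entry strictly greater than the inserted value down to the next row. The recording tableau Q records, in position (i, j), the step at which that cell was added to P.
  Insert 3 (step 1): P = [3];  Q = [1]
  Insert 2 (step 2): P = [2] / [3];  Q = [1] / [2]
  Insert 6 (step 3): P = [2, 6] / [3];  Q = [1, 3] / [2]
  Insert 1 (step 4): P = [1, 6] / [2] / [3];  Q = [1, 3] / [2] / [4]
  Insert 5 (step 5): P = [1, 5] / [2, 6] / [3];  Q = [1, 3] / [2, 5] / [4]
  Insert 9 (step 6): P = [1, 5, 9] / [2, 6] / [3];  Q = [1, 3, 6] / [2, 5] / [4]
  Insert 8 (step 7): P = [1, 5, 8] / [2, 6, 9] / [3];  Q = [1, 3, 6] / [2, 5, 7] / [4]
  Insert 7 (step 8): P = [1, 5, 7] / [2, 6, 8] / [3, 9];  Q = [1, 3, 6] / [2, 5, 7] / [4, 8]
  Insert 4 (step 9): P = [1, 4, 7] / [2, 5, 8] / [3, 6] / [9];  Q = [1, 3, 6] / [2, 5, 7] / [4, 8] / [9]
Final shape: (3, 3, 2, 1).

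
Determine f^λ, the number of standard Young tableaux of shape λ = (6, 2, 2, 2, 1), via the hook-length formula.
# SYT of shape (6, 2, 2, 2, 1) = 9009

Hook-length formula: f^λ = n! / Π hook(c), product over all cells c of the Young diagram. For λ = (6, 2, 2, 2, 1), n = 13 boxes. Hook lengths by row (left-to-right, top-to-bottom): [10, 8, 4, 3, 2, 1]; [5, 3]; [4, 2]; [3, 1]; [1]. Product of hooks = 691200. So f^λ = 13! / 691200 = 6227020800 / 691200 = 9009.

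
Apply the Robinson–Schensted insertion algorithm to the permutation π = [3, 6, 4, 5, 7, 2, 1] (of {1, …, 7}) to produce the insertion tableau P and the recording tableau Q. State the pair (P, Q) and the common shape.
P = [1, 4, 5, 7] / [2] / [3] / [6];  Q = [1, 2, 4, 5] / [3] / [6] / [7];  common shape = (4, 1, 1, 1)

Row-insert the values π_1, π_2, … into P one at a time, bumping the leftmost entry strictly greater than the inserted value down to the next row. The recording tableau Q records, in position (i, j), the step at which that cell was added to P.
  Insert 3 (step 1): P = [3];  Q = [1]
  Insert 6 (step 2): P = [3, 6];  Q = [1, 2]
  Insert 4 (step 3): P = [3, 4] / [6];  Q = [1, 2] / [3]
  Insert 5 (step 4): P = [3, 4, 5] / [6];  Q = [1, 2, 4] / [3]
  Insert 7 (step 5): P = [3, 4, 5, 7] / [6];  Q = [1, 2, 4, 5] / [3]
  Insert 2 (step 6): P = [2, 4, 5, 7] / [3] / [6];  Q = [1, 2, 4, 5] / [3] / [6]
  Insert 1 (step 7): P = [1, 4, 5, 7] / [2] / [3] / [6];  Q = [1, 2, 4, 5] / [3] / [6] / [7]
Final shape: (4, 1, 1, 1).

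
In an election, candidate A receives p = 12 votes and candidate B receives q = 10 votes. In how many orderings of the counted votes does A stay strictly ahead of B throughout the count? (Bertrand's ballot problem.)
Strict-lead orderings = 58786

Total orderings of the 22 votes with 12 for A: C(22, 12) = 646646. By the Bertrand ballot formula (Cycle Lemma / reflection principle), the number of orderings in which A is strictly ahead of B throughout is (p − q)/(p + q) · C(p + q, p) = (12 − 10)/(12 + 10) · 646646 = 58786.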